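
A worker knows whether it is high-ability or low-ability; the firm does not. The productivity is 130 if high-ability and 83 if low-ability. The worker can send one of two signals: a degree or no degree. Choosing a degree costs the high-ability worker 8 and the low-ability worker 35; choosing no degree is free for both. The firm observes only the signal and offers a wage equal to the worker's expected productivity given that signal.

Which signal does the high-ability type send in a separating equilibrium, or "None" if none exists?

Try high-ability → degree, low-ability → no degree:
  If types separate, degree earns payment 130 and no degree earns 83.
  High-ability: degree gives 130 − 8 = 122; no degree gives 83 − 0 = 83. No deviation. ✓
  Low-ability: no degree gives 83 − 0 = 83; degree gives 130 − 35 = 95. Would deviate. ✗
Try high-ability → no degree, low-ability → degree:
  If types separate, no degree earns payment 130 and degree earns 83.
  High-ability: no degree gives 130 − 0 = 130; degree gives 83 − 8 = 75. No deviation. ✓
  Low-ability: degree gives 83 − 35 = 48; no degree gives 130 − 0 = 130. Would deviate. ✗
Neither assignment is incentive-compatible.

None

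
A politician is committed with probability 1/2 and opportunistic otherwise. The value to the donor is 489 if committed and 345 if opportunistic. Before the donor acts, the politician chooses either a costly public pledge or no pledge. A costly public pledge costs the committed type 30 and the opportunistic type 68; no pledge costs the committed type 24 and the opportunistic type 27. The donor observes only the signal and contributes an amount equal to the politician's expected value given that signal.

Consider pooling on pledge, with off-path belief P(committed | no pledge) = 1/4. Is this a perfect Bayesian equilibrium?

On the equilibrium path (pledge) the donor holds the prior 1/2 and pays 1/2·489 + 1/2·345 = 417. Off-path (no pledge) belief 1/4 gives 1/4·489 + 3/4·345 = 381.
Committed: pledge gives 417 − 30 = 387; no pledge gives 381 − 24 = 357. Stays. ✓
Opportunistic: pledge gives 417 − 68 = 349; no pledge gives 381 − 27 = 354. Deviates. ✗

No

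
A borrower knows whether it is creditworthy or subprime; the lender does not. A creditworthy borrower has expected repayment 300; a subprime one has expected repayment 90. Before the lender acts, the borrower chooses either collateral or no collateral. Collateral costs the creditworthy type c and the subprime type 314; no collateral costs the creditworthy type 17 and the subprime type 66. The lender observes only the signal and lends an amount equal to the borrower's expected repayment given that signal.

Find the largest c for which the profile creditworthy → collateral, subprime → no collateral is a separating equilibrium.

Under separation: collateral → creditworthy (pays 300); no collateral → subprime (pays 90).
Subprime: 90 − 66 = 24 ≥ 300 − 314 = -14. Holds regardless of c. ✓
Creditworthy: 300 − c ≥ 90 − 17, so c ≤ 300 − 73 = 227.

227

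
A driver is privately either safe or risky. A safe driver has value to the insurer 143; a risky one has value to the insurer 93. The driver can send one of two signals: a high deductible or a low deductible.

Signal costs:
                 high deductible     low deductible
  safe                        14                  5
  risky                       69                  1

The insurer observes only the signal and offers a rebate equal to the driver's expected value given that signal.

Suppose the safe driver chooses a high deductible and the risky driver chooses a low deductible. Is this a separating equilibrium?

If types separate, high deductible earns payment 143 and low deductible earns 93.
Safe: high deductible gives 143 − 14 = 129; low deductible gives 93 − 5 = 88. No deviation. ✓
Risky: low deductible gives 93 − 1 = 92; high deductible gives 143 − 69 = 74. No deviation. ✓
Neither type gains from mimicking the other.

Yes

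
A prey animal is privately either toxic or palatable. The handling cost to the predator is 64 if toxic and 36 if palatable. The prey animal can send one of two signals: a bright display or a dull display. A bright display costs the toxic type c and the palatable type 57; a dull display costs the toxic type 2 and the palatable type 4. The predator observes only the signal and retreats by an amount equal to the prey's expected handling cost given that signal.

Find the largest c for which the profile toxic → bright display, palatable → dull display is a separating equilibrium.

30

Under separation: bright display → toxic (pays 64); dull display → palatable (pays 36).
Palatable: 36 − 4 = 32 ≥ 64 − 57 = 7. Holds regardless of c. ✓
Toxic: 64 − c ≥ 36 − 2, so c ≤ 64 − 34 = 30.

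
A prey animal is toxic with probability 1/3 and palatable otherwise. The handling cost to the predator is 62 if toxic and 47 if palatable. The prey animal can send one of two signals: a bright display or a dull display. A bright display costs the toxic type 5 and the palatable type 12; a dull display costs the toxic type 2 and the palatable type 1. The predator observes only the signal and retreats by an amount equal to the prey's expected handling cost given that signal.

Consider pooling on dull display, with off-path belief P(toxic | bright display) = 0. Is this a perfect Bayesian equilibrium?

At the pooled signal (dull display) the predator holds the prior 1/3 and pays 1/3·62 + 2/3·47 = 52. Off-path (bright display) belief 0 gives 0·62 + 1·47 = 47.
Toxic: dull display gives 52 − 2 = 50; bright display gives 47 − 5 = 42. Stays. ✓
Palatable: dull display gives 52 − 1 = 51; bright display gives 47 − 12 = 35. Stays. ✓

Yes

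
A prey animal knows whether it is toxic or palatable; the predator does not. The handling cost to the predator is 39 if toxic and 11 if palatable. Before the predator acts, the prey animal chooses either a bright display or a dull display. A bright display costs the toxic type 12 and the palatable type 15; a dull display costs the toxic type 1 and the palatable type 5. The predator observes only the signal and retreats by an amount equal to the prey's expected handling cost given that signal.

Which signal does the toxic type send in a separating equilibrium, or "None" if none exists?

Try toxic → bright display, palatable → dull display:
  Under separation the predator infers type exactly: bright display → toxic (pays 39), dull display → palatable (pays 11).
  Toxic: bright display gives 39 − 12 = 27; dull display gives 11 − 1 = 10. No deviation. ✓
  Palatable: dull display gives 11 − 5 = 6; bright display gives 39 − 15 = 24. Would deviate. ✗
Try toxic → dull display, palatable → bright display:
  Under separation the predator infers type exactly: dull display → toxic (pays 39), bright display → palatable (pays 11).
  Toxic: dull display gives 39 − 1 = 38; bright display gives 11 − 12 = -1. No deviation. ✓
  Palatable: bright display gives 11 − 15 = -4; dull display gives 39 − 5 = 34. Would deviate. ✗
Neither assignment is incentive-compatible.

None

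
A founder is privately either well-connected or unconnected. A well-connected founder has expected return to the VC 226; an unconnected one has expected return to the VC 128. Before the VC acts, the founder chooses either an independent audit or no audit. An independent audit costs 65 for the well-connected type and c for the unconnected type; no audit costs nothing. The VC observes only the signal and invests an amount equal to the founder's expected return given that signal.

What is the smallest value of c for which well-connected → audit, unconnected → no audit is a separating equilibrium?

98

Under separation: audit → well-connected (pays 226); no audit → unconnected (pays 128).
Well-connected: 226 − 65 = 161 ≥ 128 − 0 = 128. Holds regardless of c. ✓
Unconnected: 128 − 0 ≥ 226 − c, so c ≥ 226 − 128 = 98.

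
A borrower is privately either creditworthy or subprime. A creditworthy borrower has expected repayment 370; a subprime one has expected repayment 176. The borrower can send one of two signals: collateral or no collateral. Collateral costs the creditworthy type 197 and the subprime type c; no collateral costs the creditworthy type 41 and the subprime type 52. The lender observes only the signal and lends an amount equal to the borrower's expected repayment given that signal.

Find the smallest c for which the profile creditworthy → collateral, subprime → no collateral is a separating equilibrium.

Under separation: collateral → creditworthy (pays 370); no collateral → subprime (pays 176).
Creditworthy: 370 − 197 = 173 ≥ 176 − 41 = 135. Holds regardless of c. ✓
Subprime: 176 − 52 ≥ 370 − c, so c ≥ 370 − 124 = 246.

246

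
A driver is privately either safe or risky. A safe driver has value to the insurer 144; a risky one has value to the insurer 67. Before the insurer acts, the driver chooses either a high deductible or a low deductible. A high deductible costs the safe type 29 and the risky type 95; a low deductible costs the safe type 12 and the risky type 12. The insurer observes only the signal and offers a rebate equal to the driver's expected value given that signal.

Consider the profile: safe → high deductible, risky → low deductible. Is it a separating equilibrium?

If types separate, high deductible earns payment 144 and low deductible earns 67.
Safe: high deductible gives 144 − 29 = 115; low deductible gives 67 − 12 = 55. No deviation. ✓
Risky: low deductible gives 67 − 12 = 55; high deductible gives 144 − 95 = 49. No deviation. ✓
Neither type gains from mimicking the other.

Yes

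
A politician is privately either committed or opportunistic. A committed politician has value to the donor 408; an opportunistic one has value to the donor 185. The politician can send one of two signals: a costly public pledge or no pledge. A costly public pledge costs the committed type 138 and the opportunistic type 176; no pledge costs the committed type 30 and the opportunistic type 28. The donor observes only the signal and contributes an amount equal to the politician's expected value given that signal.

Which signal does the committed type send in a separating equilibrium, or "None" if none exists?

None

Try committed → pledge, opportunistic → no pledge:
  If types separate, pledge earns payment 408 and no pledge earns 185.
  Committed: pledge gives 408 − 138 = 270; no pledge gives 185 − 30 = 155. No deviation. ✓
  Opportunistic: no pledge gives 185 − 28 = 157; pledge gives 408 − 176 = 232. Would deviate. ✗
Try committed → no pledge, opportunistic → pledge:
  If types separate, no pledge earns payment 408 and pledge earns 185.
  Committed: no pledge gives 408 − 30 = 378; pledge gives 185 − 138 = 47. No deviation. ✓
  Opportunistic: pledge gives 185 − 176 = 9; no pledge gives 408 − 28 = 380. Would deviate. ✗
Neither assignment is incentive-compatible.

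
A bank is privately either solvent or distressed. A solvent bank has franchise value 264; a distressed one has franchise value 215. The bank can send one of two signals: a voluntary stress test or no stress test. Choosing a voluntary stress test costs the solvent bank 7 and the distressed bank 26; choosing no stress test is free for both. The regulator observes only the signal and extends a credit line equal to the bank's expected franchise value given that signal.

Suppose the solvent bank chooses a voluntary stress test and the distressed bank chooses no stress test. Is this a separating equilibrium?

Under separation the regulator infers type exactly: stress test → solvent (pays 264), no stress test → distressed (pays 215).
Solvent: stress test gives 264 − 7 = 257; no stress test gives 215 − 0 = 215. No deviation. ✓
Distressed: no stress test gives 215 − 0 = 215; stress test gives 264 − 26 = 238. Would deviate. ✗

No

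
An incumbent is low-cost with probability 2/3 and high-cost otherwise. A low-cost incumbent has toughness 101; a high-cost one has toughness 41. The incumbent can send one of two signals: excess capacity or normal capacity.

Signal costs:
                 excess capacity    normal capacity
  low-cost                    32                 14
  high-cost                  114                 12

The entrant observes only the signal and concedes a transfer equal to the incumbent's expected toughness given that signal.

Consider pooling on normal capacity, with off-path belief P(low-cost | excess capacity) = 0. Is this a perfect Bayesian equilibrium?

At the pooled signal (normal capacity) the entrant holds the prior 2/3 and pays 2/3·101 + 1/3·41 = 81. Off-path (excess capacity) belief 0 gives 0·101 + 1·41 = 41.
Low-cost: normal capacity gives 81 − 14 = 67; excess capacity gives 41 − 32 = 9. Stays. ✓
High-cost: normal capacity gives 81 − 12 = 69; excess capacity gives 41 − 114 = -73. Stays. ✓

Yes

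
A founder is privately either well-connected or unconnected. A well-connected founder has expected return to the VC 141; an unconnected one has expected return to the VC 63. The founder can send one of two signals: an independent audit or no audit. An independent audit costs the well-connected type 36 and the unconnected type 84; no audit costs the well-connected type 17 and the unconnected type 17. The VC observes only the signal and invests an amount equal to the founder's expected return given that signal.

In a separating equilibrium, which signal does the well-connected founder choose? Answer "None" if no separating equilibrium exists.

Try well-connected → audit, unconnected → no audit:
  Under separation the VC infers type exactly: audit → well-connected (pays 141), no audit → unconnected (pays 63).
  Well-connected: audit gives 141 − 36 = 105; no audit gives 63 − 17 = 46. No deviation. ✓
  Unconnected: no audit gives 63 − 17 = 46; audit gives 141 − 84 = 57. Would deviate. ✗
Try well-connected → no audit, unconnected → audit:
  Under separation the VC infers type exactly: no audit → well-connected (pays 141), audit → unconnected (pays 63).
  Well-connected: no audit gives 141 − 17 = 124; audit gives 63 − 36 = 27. No deviation. ✓
  Unconnected: audit gives 63 − 84 = -21; no audit gives 141 − 17 = 124. Would deviate. ✗
Neither assignment is incentive-compatible.

None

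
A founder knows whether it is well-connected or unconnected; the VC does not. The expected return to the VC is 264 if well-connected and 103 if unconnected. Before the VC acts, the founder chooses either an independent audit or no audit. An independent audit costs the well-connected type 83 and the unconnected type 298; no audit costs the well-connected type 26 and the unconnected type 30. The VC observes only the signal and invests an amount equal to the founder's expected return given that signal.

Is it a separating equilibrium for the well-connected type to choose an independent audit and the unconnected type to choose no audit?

Under separation the VC infers type exactly: audit → well-connected (pays 264), no audit → unconnected (pays 103).
Well-connected: audit gives 264 − 83 = 181; no audit gives 103 − 26 = 77. No deviation. ✓
Unconnected: no audit gives 103 − 30 = 73; audit gives 264 − 298 = -34. No deviation. ✓
Both incentive constraints hold.

Yes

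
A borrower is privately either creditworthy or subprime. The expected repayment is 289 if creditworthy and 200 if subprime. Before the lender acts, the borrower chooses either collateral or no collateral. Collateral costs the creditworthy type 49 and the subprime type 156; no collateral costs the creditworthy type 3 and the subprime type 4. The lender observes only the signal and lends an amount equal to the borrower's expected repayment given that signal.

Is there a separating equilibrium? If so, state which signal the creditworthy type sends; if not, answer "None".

collateral

Try creditworthy → collateral, subprime → no collateral:
  If types separate, collateral earns payment 289 and no collateral earns 200.
  Creditworthy: collateral gives 289 − 49 = 240; no collateral gives 200 − 3 = 197. No deviation. ✓
  Subprime: no collateral gives 200 − 4 = 196; collateral gives 289 − 156 = 133. No deviation. ✓
Both hold — the creditworthy type sends collateral.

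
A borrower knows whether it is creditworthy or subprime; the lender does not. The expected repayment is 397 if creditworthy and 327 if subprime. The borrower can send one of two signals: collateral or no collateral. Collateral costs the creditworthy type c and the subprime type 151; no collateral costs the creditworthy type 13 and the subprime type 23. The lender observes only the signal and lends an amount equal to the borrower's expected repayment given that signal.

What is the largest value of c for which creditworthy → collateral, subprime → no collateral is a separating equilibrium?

Under separation: collateral → creditworthy (pays 397); no collateral → subprime (pays 327).
Subprime: 327 − 23 = 304 ≥ 397 − 151 = 246. Holds regardless of c. ✓
Creditworthy: 397 − c ≥ 327 − 13, so c ≤ 397 − 314 = 83.

83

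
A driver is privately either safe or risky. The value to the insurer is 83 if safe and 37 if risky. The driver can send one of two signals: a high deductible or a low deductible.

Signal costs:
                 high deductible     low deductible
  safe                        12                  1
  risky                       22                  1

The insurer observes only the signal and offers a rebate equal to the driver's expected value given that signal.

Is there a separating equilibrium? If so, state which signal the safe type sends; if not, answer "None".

None

Try safe → high deductible, risky → low deductible:
  Under separation the insurer infers type exactly: high deductible → safe (pays 83), low deductible → risky (pays 37).
  Safe: high deductible gives 83 − 12 = 71; low deductible gives 37 − 1 = 36. No deviation. ✓
  Risky: low deductible gives 37 − 1 = 36; high deductible gives 83 − 22 = 61. Would deviate. ✗
Try safe → low deductible, risky → high deductible:
  Under separation the insurer infers type exactly: low deductible → safe (pays 83), high deductible → risky (pays 37).
  Safe: low deductible gives 83 − 1 = 82; high deductible gives 37 − 12 = 25. No deviation. ✓
  Risky: high deductible gives 37 − 22 = 15; low deductible gives 83 − 1 = 82. Would deviate. ✗
Neither assignment is incentive-compatible.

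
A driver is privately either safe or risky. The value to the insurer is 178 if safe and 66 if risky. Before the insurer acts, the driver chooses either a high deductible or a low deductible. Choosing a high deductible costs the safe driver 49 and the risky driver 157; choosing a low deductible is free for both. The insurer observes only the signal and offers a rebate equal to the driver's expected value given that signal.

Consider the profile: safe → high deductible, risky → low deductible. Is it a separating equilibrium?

Yes

If types separate, high deductible earns payment 178 and low deductible earns 66.
Safe: high deductible gives 178 − 49 = 129; low deductible gives 66 − 0 = 66. No deviation. ✓
Risky: low deductible gives 66 − 0 = 66; high deductible gives 178 − 157 = 21. No deviation. ✓
Both incentive constraints hold.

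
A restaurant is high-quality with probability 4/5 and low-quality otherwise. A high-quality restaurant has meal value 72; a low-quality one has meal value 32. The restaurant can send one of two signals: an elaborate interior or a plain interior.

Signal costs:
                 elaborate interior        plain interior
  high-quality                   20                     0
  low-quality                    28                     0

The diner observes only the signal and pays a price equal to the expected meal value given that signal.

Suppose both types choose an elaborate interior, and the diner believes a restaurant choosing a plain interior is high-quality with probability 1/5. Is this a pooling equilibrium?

On the equilibrium path (elaborate interior) the diner holds the prior 4/5 and pays 4/5·72 + 1/5·32 = 64. Off-path (plain interior) belief 1/5 gives 1/5·72 + 4/5·32 = 40.
High-quality: elaborate interior gives 64 − 20 = 44; plain interior gives 40 − 0 = 40. Stays. ✓
Low-quality: elaborate interior gives 64 − 28 = 36; plain interior gives 40 − 0 = 40. Deviates. ✗

No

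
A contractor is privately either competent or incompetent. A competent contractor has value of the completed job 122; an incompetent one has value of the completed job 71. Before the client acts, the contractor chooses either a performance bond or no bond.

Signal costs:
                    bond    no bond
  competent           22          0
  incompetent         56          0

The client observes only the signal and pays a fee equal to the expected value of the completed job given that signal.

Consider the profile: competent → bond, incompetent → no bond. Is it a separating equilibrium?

Yes

Under separation the client infers type exactly: bond → competent (pays 122), no bond → incompetent (pays 71).
Competent: bond gives 122 − 22 = 100; no bond gives 71 − 0 = 71. No deviation. ✓
Incompetent: no bond gives 71 − 0 = 71; bond gives 122 − 56 = 66. No deviation. ✓
Neither type gains from mimicking the other.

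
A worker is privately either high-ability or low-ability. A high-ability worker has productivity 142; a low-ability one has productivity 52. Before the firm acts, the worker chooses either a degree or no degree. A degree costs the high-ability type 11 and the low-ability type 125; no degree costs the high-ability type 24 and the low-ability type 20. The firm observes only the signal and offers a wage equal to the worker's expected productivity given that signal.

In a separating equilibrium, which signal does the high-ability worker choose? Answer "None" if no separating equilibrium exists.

degree

Try high-ability → degree, low-ability → no degree:
  If types separate, degree earns payment 142 and no degree earns 52.
  High-ability: degree gives 142 − 11 = 131; no degree gives 52 − 24 = 28. No deviation. ✓
  Low-ability: no degree gives 52 − 20 = 32; degree gives 142 − 125 = 17. No deviation. ✓
Both hold — the high-ability type sends degree.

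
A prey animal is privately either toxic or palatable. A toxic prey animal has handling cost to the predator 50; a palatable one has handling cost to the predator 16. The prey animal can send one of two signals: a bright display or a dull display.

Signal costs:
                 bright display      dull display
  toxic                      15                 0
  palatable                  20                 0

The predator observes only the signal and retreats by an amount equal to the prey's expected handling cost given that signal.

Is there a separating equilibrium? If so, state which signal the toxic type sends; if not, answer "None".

None

Try toxic → bright display, palatable → dull display:
  If types separate, bright display earns payment 50 and dull display earns 16.
  Toxic: bright display gives 50 − 15 = 35; dull display gives 16 − 0 = 16. No deviation. ✓
  Palatable: dull display gives 16 − 0 = 16; bright display gives 50 − 20 = 30. Would deviate. ✗
Try toxic → dull display, palatable → bright display:
  If types separate, dull display earns payment 50 and bright display earns 16.
  Toxic: dull display gives 50 − 0 = 50; bright display gives 16 − 15 = 1. No deviation. ✓
  Palatable: bright display gives 16 − 20 = -4; dull display gives 50 − 0 = 50. Would deviate. ✗
Neither assignment is incentive-compatible.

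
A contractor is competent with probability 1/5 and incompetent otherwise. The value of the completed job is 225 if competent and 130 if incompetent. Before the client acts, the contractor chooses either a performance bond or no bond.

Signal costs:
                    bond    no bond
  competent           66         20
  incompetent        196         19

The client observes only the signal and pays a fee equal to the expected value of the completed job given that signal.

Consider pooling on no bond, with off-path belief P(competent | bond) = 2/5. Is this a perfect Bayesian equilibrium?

Yes

At the pooled signal (no bond) the client holds the prior 1/5 and pays 1/5·225 + 4/5·130 = 149. Off-path (bond) belief 2/5 gives 2/5·225 + 3/5·130 = 168.
Competent: no bond gives 149 − 20 = 129; bond gives 168 − 66 = 102. Stays. ✓
Incompetent: no bond gives 149 − 19 = 130; bond gives 168 − 196 = -28. Stays. ✓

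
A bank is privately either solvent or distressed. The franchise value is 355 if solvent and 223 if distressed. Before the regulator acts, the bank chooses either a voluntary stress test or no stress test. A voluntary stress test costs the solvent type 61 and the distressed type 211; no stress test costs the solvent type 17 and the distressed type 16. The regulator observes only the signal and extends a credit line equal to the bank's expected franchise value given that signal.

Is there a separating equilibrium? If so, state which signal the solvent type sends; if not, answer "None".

stress test

Try solvent → stress test, distressed → no stress test:
  Under separation the regulator infers type exactly: stress test → solvent (pays 355), no stress test → distressed (pays 223).
  Solvent: stress test gives 355 − 61 = 294; no stress test gives 223 − 17 = 206. No deviation. ✓
  Distressed: no stress test gives 223 − 16 = 207; stress test gives 355 − 211 = 144. No deviation. ✓
Both hold — the solvent type sends stress test.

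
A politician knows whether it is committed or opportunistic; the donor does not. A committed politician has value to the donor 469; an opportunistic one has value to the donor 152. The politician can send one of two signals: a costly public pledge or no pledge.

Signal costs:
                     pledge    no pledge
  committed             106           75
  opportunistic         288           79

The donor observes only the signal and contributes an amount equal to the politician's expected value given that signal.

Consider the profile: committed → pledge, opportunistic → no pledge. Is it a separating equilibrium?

If types separate, pledge earns payment 469 and no pledge earns 152.
Committed: pledge gives 469 − 106 = 363; no pledge gives 152 − 75 = 77. No deviation. ✓
Opportunistic: no pledge gives 152 − 79 = 73; pledge gives 469 − 288 = 181. Would deviate. ✗

No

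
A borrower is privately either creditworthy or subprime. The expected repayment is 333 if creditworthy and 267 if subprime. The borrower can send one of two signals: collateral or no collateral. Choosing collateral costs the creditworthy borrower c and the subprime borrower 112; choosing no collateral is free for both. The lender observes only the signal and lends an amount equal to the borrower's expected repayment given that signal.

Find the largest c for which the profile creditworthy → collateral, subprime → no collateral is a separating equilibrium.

Under separation: collateral → creditworthy (pays 333); no collateral → subprime (pays 267).
Subprime: 267 − 0 = 267 ≥ 333 − 112 = 221. Holds regardless of c. ✓
Creditworthy: 333 − c ≥ 267 − 0, so c ≤ 333 − 267 = 66.

66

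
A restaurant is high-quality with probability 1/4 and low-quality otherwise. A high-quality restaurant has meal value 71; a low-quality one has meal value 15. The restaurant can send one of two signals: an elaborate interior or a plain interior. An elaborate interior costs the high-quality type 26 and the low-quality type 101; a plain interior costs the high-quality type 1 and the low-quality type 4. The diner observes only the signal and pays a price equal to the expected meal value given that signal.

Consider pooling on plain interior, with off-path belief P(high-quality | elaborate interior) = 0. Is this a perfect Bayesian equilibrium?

Yes

On the equilibrium path (plain interior) the diner holds the prior 1/4 and pays 1/4·71 + 3/4·15 = 29. Off-path (elaborate interior) belief 0 gives 0·71 + 1·15 = 15.
High-quality: plain interior gives 29 − 1 = 28; elaborate interior gives 15 − 26 = -11. Stays. ✓
Low-quality: plain interior gives 29 − 4 = 25; elaborate interior gives 15 − 101 = -86. Stays. ✓
Beliefs are Bayes-consistent on-path and both types best-respond.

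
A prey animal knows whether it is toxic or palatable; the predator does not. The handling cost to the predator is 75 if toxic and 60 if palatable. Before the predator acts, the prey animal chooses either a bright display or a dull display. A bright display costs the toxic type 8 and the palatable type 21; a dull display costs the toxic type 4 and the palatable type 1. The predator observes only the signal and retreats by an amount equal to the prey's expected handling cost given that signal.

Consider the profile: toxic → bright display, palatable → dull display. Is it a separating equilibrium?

Under separation the predator infers type exactly: bright display → toxic (pays 75), dull display → palatable (pays 60).
Toxic: bright display gives 75 − 8 = 67; dull display gives 60 − 4 = 56. No deviation. ✓
Palatable: dull display gives 60 − 1 = 59; bright display gives 75 − 21 = 54. No deviation. ✓
Both incentive constraints hold.

Yes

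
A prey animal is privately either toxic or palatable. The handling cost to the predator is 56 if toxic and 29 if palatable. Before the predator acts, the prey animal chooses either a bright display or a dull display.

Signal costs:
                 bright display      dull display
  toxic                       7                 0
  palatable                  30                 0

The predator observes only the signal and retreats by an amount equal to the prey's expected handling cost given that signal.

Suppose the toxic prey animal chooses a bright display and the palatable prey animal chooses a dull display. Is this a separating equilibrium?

Yes

Under separation the predator infers type exactly: bright display → toxic (pays 56), dull display → palatable (pays 29).
Toxic: bright display gives 56 − 7 = 49; dull display gives 29 − 0 = 29. No deviation. ✓
Palatable: dull display gives 29 − 0 = 29; bright display gives 56 − 30 = 26. No deviation. ✓
Both incentive constraints hold.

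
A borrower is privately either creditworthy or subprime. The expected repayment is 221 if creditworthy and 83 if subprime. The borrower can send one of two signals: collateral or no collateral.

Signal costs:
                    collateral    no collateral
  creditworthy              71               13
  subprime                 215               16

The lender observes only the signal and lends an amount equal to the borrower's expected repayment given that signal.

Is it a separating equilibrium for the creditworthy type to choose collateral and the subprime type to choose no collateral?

Yes

Under separation the lender infers type exactly: collateral → creditworthy (pays 221), no collateral → subprime (pays 83).
Creditworthy: collateral gives 221 − 71 = 150; no collateral gives 83 − 13 = 70. No deviation. ✓
Subprime: no collateral gives 83 − 16 = 67; collateral gives 221 − 215 = 6. No deviation. ✓
Neither type gains from mimicking the other.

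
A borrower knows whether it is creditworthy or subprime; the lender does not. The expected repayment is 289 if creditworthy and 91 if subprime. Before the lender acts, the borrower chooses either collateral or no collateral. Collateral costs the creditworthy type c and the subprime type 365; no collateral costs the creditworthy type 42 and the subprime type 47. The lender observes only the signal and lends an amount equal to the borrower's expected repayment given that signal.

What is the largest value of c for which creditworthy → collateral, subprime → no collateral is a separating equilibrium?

Under separation: collateral → creditworthy (pays 289); no collateral → subprime (pays 91).
Subprime: 91 − 47 = 44 ≥ 289 − 365 = -76. Holds regardless of c. ✓
Creditworthy: 289 − c ≥ 91 − 42, so c ≤ 289 − 49 = 240.

240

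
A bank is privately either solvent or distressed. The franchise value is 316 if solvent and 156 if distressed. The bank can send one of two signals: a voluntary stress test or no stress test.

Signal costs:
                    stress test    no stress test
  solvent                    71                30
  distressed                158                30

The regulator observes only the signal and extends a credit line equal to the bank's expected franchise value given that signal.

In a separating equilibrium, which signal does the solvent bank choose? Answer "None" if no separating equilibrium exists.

Try solvent → stress test, distressed → no stress test:
  Under separation the regulator infers type exactly: stress test → solvent (pays 316), no stress test → distressed (pays 156).
  Solvent: stress test gives 316 − 71 = 245; no stress test gives 156 − 30 = 126. No deviation. ✓
  Distressed: no stress test gives 156 − 30 = 126; stress test gives 316 − 158 = 158. Would deviate. ✗
Try solvent → no stress test, distressed → stress test:
  Under separation the regulator infers type exactly: no stress test → solvent (pays 316), stress test → distressed (pays 156).
  Solvent: no stress test gives 316 − 30 = 286; stress test gives 156 − 71 = 85. No deviation. ✓
  Distressed: stress test gives 156 − 158 = -2; no stress test gives 316 − 30 = 286. Would deviate. ✗
Neither assignment is incentive-compatible.

None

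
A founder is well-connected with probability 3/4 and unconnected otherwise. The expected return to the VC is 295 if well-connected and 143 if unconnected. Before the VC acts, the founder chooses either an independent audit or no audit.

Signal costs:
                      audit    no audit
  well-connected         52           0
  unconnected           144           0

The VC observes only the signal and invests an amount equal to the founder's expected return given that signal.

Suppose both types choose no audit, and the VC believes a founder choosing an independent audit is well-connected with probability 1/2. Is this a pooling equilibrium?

Yes

At the pooled signal (no audit) the VC holds the prior 3/4 and pays 3/4·295 + 1/4·143 = 257. Off-path (audit) belief 1/2 gives 1/2·295 + 1/2·143 = 219.
Well-connected: no audit gives 257 − 0 = 257; audit gives 219 − 52 = 167. Stays. ✓
Unconnected: no audit gives 257 − 0 = 257; audit gives 219 − 144 = 75. Stays. ✓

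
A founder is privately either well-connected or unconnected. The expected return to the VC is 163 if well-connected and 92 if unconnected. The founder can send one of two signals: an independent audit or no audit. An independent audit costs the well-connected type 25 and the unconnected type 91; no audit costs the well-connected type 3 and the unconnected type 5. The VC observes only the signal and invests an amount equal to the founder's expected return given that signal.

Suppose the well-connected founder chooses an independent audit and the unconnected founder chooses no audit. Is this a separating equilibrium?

Yes

Under separation the VC infers type exactly: audit → well-connected (pays 163), no audit → unconnected (pays 92).
Well-connected: audit gives 163 − 25 = 138; no audit gives 92 − 3 = 89. No deviation. ✓
Unconnected: no audit gives 92 − 5 = 87; audit gives 163 − 91 = 72. No deviation. ✓
Neither type gains from mimicking the other.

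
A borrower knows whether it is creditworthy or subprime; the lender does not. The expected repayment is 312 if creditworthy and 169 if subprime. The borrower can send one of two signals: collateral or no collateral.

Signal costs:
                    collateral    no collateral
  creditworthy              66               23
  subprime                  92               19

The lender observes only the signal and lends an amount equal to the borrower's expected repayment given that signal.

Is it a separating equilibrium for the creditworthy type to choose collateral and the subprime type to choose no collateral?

No

Under separation the lender infers type exactly: collateral → creditworthy (pays 312), no collateral → subprime (pays 169).
Creditworthy: collateral gives 312 − 66 = 246; no collateral gives 169 − 23 = 146. No deviation. ✓
Subprime: no collateral gives 169 − 19 = 150; collateral gives 312 − 92 = 220. Would deviate. ✗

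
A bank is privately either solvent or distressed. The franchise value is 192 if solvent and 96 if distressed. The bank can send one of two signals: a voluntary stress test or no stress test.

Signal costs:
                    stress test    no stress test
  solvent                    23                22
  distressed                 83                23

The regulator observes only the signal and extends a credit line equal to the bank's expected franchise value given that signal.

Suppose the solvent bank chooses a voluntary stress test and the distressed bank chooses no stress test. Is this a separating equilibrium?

If types separate, stress test earns payment 192 and no stress test earns 96.
Solvent: stress test gives 192 − 23 = 169; no stress test gives 96 − 22 = 74. No deviation. ✓
Distressed: no stress test gives 96 − 23 = 73; stress test gives 192 − 83 = 109. Would deviate. ✗

No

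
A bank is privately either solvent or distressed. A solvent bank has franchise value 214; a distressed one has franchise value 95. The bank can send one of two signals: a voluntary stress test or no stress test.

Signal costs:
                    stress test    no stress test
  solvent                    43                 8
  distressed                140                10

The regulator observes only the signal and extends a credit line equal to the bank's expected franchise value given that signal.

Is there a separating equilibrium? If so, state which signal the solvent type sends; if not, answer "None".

Try solvent → stress test, distressed → no stress test:
  If types separate, stress test earns payment 214 and no stress test earns 95.
  Solvent: stress test gives 214 − 43 = 171; no stress test gives 95 − 8 = 87. No deviation. ✓
  Distressed: no stress test gives 95 − 10 = 85; stress test gives 214 − 140 = 74. No deviation. ✓
Both hold — the solvent type sends stress test.

stress test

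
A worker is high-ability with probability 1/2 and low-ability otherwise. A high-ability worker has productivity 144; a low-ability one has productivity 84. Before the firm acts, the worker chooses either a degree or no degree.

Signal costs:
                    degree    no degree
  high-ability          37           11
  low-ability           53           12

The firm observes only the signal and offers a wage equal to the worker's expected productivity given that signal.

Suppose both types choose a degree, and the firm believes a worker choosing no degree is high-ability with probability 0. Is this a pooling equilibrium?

At the pooled signal (degree) the firm holds the prior 1/2 and pays 1/2·144 + 1/2·84 = 114. Off-path (no degree) belief 0 gives 0·144 + 1·84 = 84.
High-ability: degree gives 114 − 37 = 77; no degree gives 84 − 11 = 73. Stays. ✓
Low-ability: degree gives 114 − 53 = 61; no degree gives 84 − 12 = 72. Deviates. ✗

No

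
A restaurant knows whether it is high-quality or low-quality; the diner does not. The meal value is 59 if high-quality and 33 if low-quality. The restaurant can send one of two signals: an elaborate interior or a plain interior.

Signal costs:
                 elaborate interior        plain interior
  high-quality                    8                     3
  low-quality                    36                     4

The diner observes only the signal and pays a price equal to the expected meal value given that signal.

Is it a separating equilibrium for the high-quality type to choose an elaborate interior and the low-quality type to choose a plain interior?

Under separation the diner infers type exactly: elaborate interior → high-quality (pays 59), plain interior → low-quality (pays 33).
High-quality: elaborate interior gives 59 − 8 = 51; plain interior gives 33 − 3 = 30. No deviation. ✓
Low-quality: plain interior gives 33 − 4 = 29; elaborate interior gives 59 − 36 = 23. No deviation. ✓
Neither type gains from mimicking the other.

Yes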